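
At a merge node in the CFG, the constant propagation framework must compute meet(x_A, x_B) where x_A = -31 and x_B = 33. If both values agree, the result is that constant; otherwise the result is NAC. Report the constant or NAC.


Meet operation: if both paths give the same constant, result is that constant; if they differ, result is NAC (not-a-constant).
Path A: -31, Path B: 33 -> differ
Result: not-a-constant -> NAC

NAC


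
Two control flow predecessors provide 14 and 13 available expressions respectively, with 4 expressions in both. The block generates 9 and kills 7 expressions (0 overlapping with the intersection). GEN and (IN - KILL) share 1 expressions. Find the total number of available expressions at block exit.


IN = intersection of predecessors = 4
IN - KILL = 4 - 0 = 4
|OUT| = |GEN| + |IN - KILL| - |GEN ∩ (IN - KILL)| = 9 + 4 - 1 = 12

12


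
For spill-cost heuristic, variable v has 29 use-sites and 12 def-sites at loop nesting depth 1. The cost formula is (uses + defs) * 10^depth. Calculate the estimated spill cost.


uses + defs = 29 + 12 = 41
10^1 = 10
Spill cost = 41 * 10 = 410

410


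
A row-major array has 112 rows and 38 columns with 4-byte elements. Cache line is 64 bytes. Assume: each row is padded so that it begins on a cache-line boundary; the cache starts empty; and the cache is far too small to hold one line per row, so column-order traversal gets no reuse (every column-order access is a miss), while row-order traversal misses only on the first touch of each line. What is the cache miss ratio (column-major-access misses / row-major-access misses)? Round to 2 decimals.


Each row occupies 38 * 4 = 152 bytes and starts on a line boundary, so it spans ceil(152 / 64) = 3 cache lines.
Row-major traversal misses (one per line touched): 112 * ceil(38 * 4 / 64) = 336
Column-major traversal misses (no reuse, every access misses): 112 * 38 = 4256
Ratio = 4256 / 336 = 12.67

12.67


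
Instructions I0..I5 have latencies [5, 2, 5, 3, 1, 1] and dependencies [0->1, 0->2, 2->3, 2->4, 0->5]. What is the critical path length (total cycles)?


Compute longest path through dependency graph: dist(Ik) = max over predecessors of dist + latency(Ik).
dist(I0) = latency 5 = 5
dist(I1) = dist(I0) + 2 = 5 + 2 = 7
dist(I2) = dist(I0) + 5 = 5 + 5 = 10
dist(I3) = dist(I2) + 3 = 10 + 3 = 13
dist(I4) = dist(I2) + 1 = 10 + 1 = 11
dist(I5) = dist(I0) + 1 = 5 + 1 = 6
Critical path = max dist = 13

13


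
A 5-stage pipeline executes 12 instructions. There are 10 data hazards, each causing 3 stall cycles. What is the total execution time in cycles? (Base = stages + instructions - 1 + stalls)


Base cycles = 5 + 12 - 1 = 16
Total stalls = 10 * 3 = 30
Total = 16 + 30 = 46

46


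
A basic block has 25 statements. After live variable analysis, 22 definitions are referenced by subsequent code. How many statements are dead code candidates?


Dead code = total statements - live definitions
= 25 - 22 = 3

3


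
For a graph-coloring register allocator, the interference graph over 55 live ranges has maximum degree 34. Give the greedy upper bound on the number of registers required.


Greedy coloring never needs more than (max_degree + 1) colors: when coloring a vertex, at most max_degree neighbors are already colored.
Upper bound = 34 + 1 = 35

35


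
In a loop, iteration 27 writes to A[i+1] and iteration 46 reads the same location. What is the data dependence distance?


Distance = read iteration - write iteration
= 46 - 27 = 19

19


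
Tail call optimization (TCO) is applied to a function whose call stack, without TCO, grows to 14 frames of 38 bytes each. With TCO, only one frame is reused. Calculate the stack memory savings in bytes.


Without TCO: 14 * 38 = 532 bytes
With TCO: reuse 1 frame = 38 bytes
Savings = 532 - 38 = 494

494


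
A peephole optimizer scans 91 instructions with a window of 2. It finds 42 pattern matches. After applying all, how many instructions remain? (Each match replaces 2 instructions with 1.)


Each match removes 1 instructions.
Total removed = 42 * 1 = 42
Remaining = 91 - 42 = 49

49


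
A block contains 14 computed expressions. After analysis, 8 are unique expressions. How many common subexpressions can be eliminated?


CSE count = total expressions - unique expressions
= 14 - 8 = 6

6


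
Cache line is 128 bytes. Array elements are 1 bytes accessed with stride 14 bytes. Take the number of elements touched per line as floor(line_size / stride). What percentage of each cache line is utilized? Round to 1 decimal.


Elements per cache line = floor(128 / 14) = 9
Bytes used = 9 * 1 = 9
Utilization = 9 / 128 * 100 = 7.0%

7.0


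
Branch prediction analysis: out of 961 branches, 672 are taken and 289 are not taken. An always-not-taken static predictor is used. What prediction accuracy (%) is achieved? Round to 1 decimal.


Predictor: always-not-taken
Correct predictions = 289
Accuracy = 289 / 961 * 100 = 30.1%

30.1


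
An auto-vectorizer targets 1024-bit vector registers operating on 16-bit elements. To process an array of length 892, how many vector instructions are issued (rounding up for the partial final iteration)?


Width = 1024 / 16 = 64 elements per vector op
Iterations = ceil(892 / 64) = 14

14


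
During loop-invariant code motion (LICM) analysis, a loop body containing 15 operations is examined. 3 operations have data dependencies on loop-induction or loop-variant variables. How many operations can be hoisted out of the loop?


Invariant candidates = total - loop-dependent
= 15 - 3 = 12

12


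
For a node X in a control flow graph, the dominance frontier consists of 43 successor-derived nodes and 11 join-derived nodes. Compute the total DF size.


DF(X) = direct successor contributions + join point contributions
= 43 + 11 = 54

54


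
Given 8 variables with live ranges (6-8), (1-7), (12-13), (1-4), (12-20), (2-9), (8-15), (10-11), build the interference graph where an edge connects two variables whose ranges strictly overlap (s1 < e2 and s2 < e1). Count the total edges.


Check all pairs for overlapping intervals.
Two intervals (s1,e1) and (s2,e2) overlap if s1 < e2 and s2 < e1.
v0 (6-8) vs v1..v7: overlaps v1, v5 -> 2
v1 (1-7) vs v2..v7: overlaps v3, v5 -> 2
v2 (12-13) vs v3..v7: overlaps v4, v6 -> 2
v3 (1-4) vs v4..v7: overlaps v5 -> 1
v4 (12-20) vs v5..v7: overlaps v6 -> 1
v5 (2-9) vs v6..v7: overlaps v6 -> 1
v6 (8-15) vs v7: overlaps v7 -> 1
Total overlapping pairs = 2 + 2 + 2 + 1 + 1 + 1 + 1 = 10

10


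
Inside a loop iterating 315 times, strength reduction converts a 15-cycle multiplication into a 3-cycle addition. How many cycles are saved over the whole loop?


Per-iteration saving = 15 - 3 = 12
Total saved = 315 * 12 = 3780

3780


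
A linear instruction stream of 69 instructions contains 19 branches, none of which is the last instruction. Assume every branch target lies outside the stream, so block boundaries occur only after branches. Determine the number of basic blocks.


With no in-sequence branch targets, the leaders are the first instruction plus the instruction after each branch.
Number of basic blocks = branches + 1
= 19 + 1 = 20

20


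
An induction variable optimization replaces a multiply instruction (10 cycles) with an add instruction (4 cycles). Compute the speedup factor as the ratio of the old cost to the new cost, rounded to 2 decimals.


Ratio = mult_cost / add_cost = 10 / 4 = 2.5

2.5


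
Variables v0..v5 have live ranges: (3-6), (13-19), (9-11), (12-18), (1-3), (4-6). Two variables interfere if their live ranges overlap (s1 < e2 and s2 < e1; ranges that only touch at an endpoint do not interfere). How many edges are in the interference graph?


Check all pairs for overlapping intervals.
Two intervals (s1,e1) and (s2,e2) overlap if s1 < e2 and s2 < e1.
v0 (3-6) vs v1..v5: overlaps v5 -> 1
v1 (13-19) vs v2..v5: overlaps v3 -> 1
v2 (9-11) vs v3..v5: overlaps none -> 0
v3 (12-18) vs v4..v5: overlaps none -> 0
v4 (1-3) vs v5: overlaps none -> 0
Total overlapping pairs = 1 + 1 + 0 + 0 + 0 = 2

2


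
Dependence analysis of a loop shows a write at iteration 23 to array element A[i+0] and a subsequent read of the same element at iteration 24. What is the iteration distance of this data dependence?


Distance = read iteration - write iteration
= 24 - 23 = 1

1


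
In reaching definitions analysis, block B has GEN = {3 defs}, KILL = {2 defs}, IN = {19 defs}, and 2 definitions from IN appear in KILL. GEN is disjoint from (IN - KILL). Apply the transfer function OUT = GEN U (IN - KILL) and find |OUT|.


IN - KILL: 19 - 2 = 17 surviving definitions
OUT = GEN + surviving = 3 + 17 = 20

20


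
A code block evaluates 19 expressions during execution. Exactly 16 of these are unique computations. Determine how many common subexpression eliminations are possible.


CSE count = total expressions - unique expressions
= 19 - 16 = 3

3


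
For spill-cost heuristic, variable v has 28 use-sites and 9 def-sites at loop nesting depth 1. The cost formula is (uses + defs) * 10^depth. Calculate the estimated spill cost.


uses + defs = 28 + 9 = 37
10^1 = 10
Spill cost = 37 * 10 = 370

370


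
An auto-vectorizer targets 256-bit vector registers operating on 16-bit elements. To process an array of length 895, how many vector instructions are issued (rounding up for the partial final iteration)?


Width = 256 / 16 = 16 elements per vector op
Iterations = ceil(895 / 16) = 56

56


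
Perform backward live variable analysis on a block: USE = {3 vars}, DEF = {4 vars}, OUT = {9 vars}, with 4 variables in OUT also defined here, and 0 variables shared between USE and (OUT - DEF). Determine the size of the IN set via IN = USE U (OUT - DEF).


OUT - DEF: 9 - 4 = 5
|IN| = |USE| + |OUT - DEF| - |USE ∩ (OUT - DEF)| = 3 + 5 - 0 = 8

8


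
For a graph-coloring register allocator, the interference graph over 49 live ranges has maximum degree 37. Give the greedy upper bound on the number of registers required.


Greedy coloring never needs more than (max_degree + 1) colors: when coloring a vertex, at most max_degree neighbors are already colored.
Upper bound = 37 + 1 = 38

38


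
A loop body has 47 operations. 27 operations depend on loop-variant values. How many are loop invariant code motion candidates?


Invariant candidates = total - loop-dependent
= 47 - 27 = 20

20


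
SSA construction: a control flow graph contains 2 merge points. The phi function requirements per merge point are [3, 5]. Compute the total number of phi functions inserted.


Total phi functions = sum of phi functions at each join node
= 3 + 5 = 8

8


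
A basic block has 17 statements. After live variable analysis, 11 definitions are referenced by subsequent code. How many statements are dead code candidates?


Dead code = total statements - live definitions
= 17 - 11 = 6

6


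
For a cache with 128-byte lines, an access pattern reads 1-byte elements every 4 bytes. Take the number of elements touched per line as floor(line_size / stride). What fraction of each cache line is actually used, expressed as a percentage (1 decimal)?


Elements per cache line = floor(128 / 4) = 32
Bytes used = 32 * 1 = 32
Utilization = 32 / 128 * 100 = 25.0%

25.0


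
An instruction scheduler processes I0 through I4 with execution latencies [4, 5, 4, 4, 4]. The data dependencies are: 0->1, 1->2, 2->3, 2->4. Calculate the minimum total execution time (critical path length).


Compute longest path through dependency graph: dist(Ik) = max over predecessors of dist + latency(Ik).
dist(I0) = latency 4 = 4
dist(I1) = dist(I0) + 5 = 4 + 5 = 9
dist(I2) = dist(I1) + 4 = 9 + 4 = 13
dist(I3) = dist(I2) + 4 = 13 + 4 = 17
dist(I4) = dist(I2) + 4 = 13 + 4 = 17
Critical path = max dist = 17

17


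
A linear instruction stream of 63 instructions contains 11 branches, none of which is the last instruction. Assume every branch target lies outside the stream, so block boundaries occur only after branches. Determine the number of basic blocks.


With no in-sequence branch targets, the leaders are the first instruction plus the instruction after each branch.
Number of basic blocks = branches + 1
= 11 + 1 = 12

12


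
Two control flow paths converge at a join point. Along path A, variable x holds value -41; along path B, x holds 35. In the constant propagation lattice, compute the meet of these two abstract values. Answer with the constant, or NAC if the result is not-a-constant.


Meet operation: if both paths give the same constant, result is that constant; if they differ, result is NAC (not-a-constant).
Path A: -41, Path B: 35 -> differ
Result: not-a-constant -> NAC

NAC


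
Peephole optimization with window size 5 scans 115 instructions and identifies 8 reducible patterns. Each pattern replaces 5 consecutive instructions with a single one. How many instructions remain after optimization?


Each match removes 4 instructions.
Total removed = 8 * 4 = 32
Remaining = 115 - 32 = 83

83


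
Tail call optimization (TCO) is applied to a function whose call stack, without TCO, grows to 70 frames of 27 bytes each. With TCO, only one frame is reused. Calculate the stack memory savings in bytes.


Without TCO: 70 * 27 = 1890 bytes
With TCO: reuse 1 frame = 27 bytes
Savings = 1890 - 27 = 1863

1863


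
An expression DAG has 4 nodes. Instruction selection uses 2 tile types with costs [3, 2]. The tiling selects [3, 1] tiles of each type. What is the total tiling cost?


Total cost = sum(count_i * cost_i)
= 3*3 + 1*2
= 11

11


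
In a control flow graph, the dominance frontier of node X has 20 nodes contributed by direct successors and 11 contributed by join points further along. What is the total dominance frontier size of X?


DF(X) = direct successor contributions + join point contributions
= 20 + 11 = 31

31


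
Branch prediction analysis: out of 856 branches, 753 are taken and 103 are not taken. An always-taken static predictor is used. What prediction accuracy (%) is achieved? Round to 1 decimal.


Predictor: always-taken
Correct predictions = 753
Accuracy = 753 / 856 * 100 = 88.0%

88.0


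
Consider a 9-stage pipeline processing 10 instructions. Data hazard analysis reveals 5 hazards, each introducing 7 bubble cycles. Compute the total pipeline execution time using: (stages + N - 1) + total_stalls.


Base cycles = 9 + 10 - 1 = 18
Total stalls = 5 * 7 = 35
Total = 18 + 35 = 53

53


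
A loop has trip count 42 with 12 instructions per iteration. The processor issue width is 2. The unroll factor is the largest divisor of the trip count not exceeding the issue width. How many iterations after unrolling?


Largest divisor of 42 <= 2 is 2
New iterations = 42 / 2 = 21

21


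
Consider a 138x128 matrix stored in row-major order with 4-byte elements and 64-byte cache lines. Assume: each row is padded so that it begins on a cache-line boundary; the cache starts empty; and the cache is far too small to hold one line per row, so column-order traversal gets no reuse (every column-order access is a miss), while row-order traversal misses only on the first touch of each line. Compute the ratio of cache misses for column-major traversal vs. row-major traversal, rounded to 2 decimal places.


Each row occupies 128 * 4 = 512 bytes and starts on a line boundary, so it spans ceil(512 / 64) = 8 cache lines.
Row-major traversal misses (one per line touched): 138 * ceil(128 * 4 / 64) = 1104
Column-major traversal misses (no reuse, every access misses): 138 * 128 = 17664
Ratio = 17664 / 1104 = 16.0

16.0


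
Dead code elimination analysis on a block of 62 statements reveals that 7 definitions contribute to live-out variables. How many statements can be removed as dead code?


Dead code = total statements - live definitions
= 62 - 7 = 55

55


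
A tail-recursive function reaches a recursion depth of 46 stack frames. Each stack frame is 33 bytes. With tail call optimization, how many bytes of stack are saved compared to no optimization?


Without TCO: 46 * 33 = 1518 bytes
With TCO: reuse 1 frame = 33 bytes
Savings = 1518 - 33 = 1485

1485


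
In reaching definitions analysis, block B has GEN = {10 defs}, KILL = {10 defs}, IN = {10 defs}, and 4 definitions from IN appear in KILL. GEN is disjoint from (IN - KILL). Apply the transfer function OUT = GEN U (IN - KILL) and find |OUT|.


IN - KILL: 10 - 4 = 6 surviving definitions
OUT = GEN + surviving = 10 + 6 = 16

16


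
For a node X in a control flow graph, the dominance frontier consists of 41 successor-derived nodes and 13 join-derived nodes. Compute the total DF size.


DF(X) = direct successor contributions + join point contributions
= 41 + 13 = 54

54


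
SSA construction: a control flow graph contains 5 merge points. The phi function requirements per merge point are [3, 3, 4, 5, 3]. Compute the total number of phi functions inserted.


Total phi functions = sum of phi functions at each join node
= 3 + 3 + 4 + 5 + 3 = 18

18


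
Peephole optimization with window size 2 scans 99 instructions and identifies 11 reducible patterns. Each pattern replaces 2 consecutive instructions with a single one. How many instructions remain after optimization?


Each match removes 1 instructions.
Total removed = 11 * 1 = 11
Remaining = 99 - 11 = 88

88


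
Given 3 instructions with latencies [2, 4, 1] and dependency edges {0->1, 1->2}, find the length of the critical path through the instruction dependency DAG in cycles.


Compute longest path through dependency graph: dist(Ik) = max over predecessors of dist + latency(Ik).
dist(I0) = latency 2 = 2
dist(I1) = dist(I0) + 4 = 2 + 4 = 6
dist(I2) = dist(I1) + 1 = 6 + 1 = 7
Critical path = max dist = 7

7


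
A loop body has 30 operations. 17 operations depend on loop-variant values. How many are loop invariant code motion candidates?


Invariant candidates = total - loop-dependent
= 30 - 17 = 13

13


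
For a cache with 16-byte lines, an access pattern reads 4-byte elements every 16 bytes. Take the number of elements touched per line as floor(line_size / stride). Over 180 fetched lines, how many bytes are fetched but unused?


Elements per line = floor(16 / 16) = 1
Bytes used per line = 1 * 4 = 4
Wasted per line = 16 - 4 = 12
Total wasted = 12 * 180 = 2160

2160


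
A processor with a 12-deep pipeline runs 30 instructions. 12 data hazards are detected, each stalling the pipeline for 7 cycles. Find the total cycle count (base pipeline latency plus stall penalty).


Base cycles = 12 + 30 - 1 = 41
Total stalls = 12 * 7 = 84
Total = 41 + 84 = 125

125


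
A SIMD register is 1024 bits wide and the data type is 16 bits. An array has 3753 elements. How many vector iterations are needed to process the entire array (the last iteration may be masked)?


Width = 1024 / 16 = 64 elements per vector op
Iterations = ceil(3753 / 64) = 59

59


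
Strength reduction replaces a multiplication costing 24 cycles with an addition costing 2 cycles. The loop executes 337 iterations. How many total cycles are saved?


Per-iteration saving = 24 - 2 = 22
Total saved = 337 * 22 = 7414

7414


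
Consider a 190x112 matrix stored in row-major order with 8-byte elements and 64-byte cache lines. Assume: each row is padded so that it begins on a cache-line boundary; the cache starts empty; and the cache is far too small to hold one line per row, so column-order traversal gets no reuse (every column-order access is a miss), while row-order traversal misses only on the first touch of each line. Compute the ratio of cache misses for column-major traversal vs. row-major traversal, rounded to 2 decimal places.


Each row occupies 112 * 8 = 896 bytes and starts on a line boundary, so it spans ceil(896 / 64) = 14 cache lines.
Row-major traversal misses (one per line touched): 190 * ceil(112 * 8 / 64) = 2660
Column-major traversal misses (no reuse, every access misses): 190 * 112 = 21280
Ratio = 21280 / 2660 = 8.0

8.0


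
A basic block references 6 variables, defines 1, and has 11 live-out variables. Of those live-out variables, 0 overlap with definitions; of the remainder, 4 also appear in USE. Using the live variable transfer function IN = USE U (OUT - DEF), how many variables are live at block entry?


OUT - DEF: 11 - 0 = 11
|IN| = |USE| + |OUT - DEF| - |USE ∩ (OUT - DEF)| = 6 + 11 - 4 = 13

13


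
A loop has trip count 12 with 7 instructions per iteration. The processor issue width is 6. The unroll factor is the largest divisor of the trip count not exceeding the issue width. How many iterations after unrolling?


Largest divisor of 12 <= 6 is 6
New iterations = 12 / 6 = 2

2


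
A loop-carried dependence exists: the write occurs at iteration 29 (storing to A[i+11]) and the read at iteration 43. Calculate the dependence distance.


Distance = read iteration - write iteration
= 43 - 29 = 14

14


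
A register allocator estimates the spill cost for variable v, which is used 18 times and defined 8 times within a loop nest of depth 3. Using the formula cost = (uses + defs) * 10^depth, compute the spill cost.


uses + defs = 18 + 8 = 26
10^3 = 1000
Spill cost = 26 * 1000 = 26000

26000


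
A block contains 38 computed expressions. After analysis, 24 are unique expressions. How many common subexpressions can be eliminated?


CSE count = total expressions - unique expressions
= 38 - 24 = 14

14


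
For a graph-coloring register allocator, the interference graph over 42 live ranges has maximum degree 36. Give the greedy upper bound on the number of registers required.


Greedy coloring never needs more than (max_degree + 1) colors: when coloring a vertex, at most max_degree neighbors are already colored.
Upper bound = 36 + 1 = 37

37


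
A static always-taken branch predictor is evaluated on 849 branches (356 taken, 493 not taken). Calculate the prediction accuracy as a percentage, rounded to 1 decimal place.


Predictor: always-taken
Correct predictions = 356
Accuracy = 356 / 849 * 100 = 41.9%

41.9


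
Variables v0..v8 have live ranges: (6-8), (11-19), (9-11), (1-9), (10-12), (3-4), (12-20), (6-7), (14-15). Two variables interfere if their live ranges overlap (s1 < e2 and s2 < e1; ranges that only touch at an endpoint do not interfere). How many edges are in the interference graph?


Check all pairs for overlapping intervals.
Two intervals (s1,e1) and (s2,e2) overlap if s1 < e2 and s2 < e1.
v0 (6-8) vs v1..v8: overlaps v3, v7 -> 2
v1 (11-19) vs v2..v8: overlaps v4, v6, v8 -> 3
v2 (9-11) vs v3..v8: overlaps v4 -> 1
v3 (1-9) vs v4..v8: overlaps v5, v7 -> 2
v4 (10-12) vs v5..v8: overlaps none -> 0
v5 (3-4) vs v6..v8: overlaps none -> 0
v6 (12-20) vs v7..v8: overlaps v8 -> 1
v7 (6-7) vs v8: overlaps none -> 0
Total overlapping pairs = 2 + 3 + 1 + 2 + 0 + 0 + 1 + 0 = 9

9


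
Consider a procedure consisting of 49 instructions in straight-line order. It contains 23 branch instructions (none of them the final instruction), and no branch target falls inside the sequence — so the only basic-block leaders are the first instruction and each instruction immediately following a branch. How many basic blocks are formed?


With no in-sequence branch targets, the leaders are the first instruction plus the instruction after each branch.
Number of basic blocks = branches + 1
= 23 + 1 = 24

24


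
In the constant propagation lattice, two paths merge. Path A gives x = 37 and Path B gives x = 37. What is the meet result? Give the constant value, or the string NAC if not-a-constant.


Meet operation: if both paths give the same constant, result is that constant; if they differ, result is NAC (not-a-constant).
Path A: 37, Path B: 37 -> equal
Result: constant -> 37

37


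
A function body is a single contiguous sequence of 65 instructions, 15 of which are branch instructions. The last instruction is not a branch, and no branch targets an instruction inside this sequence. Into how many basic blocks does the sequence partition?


With no in-sequence branch targets, the leaders are the first instruction plus the instruction after each branch.
Number of basic blocks = branches + 1
= 15 + 1 = 16

16


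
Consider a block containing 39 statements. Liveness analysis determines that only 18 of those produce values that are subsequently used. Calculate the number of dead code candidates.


Dead code = total statements - live definitions
= 39 - 18 = 21

21


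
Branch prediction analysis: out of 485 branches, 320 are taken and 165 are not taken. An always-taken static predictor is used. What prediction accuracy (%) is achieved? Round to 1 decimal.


Predictor: always-taken
Correct predictions = 320
Accuracy = 320 / 485 * 100 = 66.0%

66.0


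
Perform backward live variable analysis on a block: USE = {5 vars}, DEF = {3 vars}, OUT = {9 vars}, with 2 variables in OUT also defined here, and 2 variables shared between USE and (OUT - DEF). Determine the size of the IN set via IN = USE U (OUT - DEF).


OUT - DEF: 9 - 2 = 7
|IN| = |USE| + |OUT - DEF| - |USE ∩ (OUT - DEF)| = 5 + 7 - 2 = 10

10


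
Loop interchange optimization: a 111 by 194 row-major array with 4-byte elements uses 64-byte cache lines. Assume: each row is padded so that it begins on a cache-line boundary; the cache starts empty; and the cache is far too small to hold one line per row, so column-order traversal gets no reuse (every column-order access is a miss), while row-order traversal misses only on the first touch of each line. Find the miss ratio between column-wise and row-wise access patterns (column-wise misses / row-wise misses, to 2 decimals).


Each row occupies 194 * 4 = 776 bytes and starts on a line boundary, so it spans ceil(776 / 64) = 13 cache lines.
Row-major traversal misses (one per line touched): 111 * ceil(194 * 4 / 64) = 1443
Column-major traversal misses (no reuse, every access misses): 111 * 194 = 21534
Ratio = 21534 / 1443 = 14.92

14.92


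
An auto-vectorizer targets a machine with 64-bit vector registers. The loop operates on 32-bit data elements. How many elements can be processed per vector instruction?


Width = SIMD bits / data type bits
= 64 / 32 = 2

2


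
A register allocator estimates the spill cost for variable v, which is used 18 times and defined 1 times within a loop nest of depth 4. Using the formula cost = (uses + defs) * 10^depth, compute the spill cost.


uses + defs = 18 + 1 = 19
10^4 = 10000
Spill cost = 19 * 10000 = 190000

190000


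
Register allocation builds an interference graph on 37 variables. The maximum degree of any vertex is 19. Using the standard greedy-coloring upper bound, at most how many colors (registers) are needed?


Greedy coloring never needs more than (max_degree + 1) colors: when coloring a vertex, at most max_degree neighbors are already colored.
Upper bound = 19 + 1 = 20

20


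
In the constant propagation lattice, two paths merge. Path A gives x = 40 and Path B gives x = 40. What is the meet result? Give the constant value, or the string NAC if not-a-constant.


Meet operation: if both paths give the same constant, result is that constant; if they differ, result is NAC (not-a-constant).
Path A: 40, Path B: 40 -> equal
Result: constant -> 40

40


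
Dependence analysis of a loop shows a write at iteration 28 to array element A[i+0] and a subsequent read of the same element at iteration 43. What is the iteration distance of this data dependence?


Distance = read iteration - write iteration
= 43 - 28 = 15

15


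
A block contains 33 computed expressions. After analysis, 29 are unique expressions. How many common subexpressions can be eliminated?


CSE count = total expressions - unique expressions
= 33 - 29 = 4

4


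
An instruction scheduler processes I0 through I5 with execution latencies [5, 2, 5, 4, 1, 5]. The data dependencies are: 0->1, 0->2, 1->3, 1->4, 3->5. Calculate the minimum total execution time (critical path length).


Compute longest path through dependency graph: dist(Ik) = max over predecessors of dist + latency(Ik).
dist(I0) = latency 5 = 5
dist(I1) = dist(I0) + 2 = 5 + 2 = 7
dist(I2) = dist(I0) + 5 = 5 + 5 = 10
dist(I3) = dist(I1) + 4 = 7 + 4 = 11
dist(I4) = dist(I1) + 1 = 7 + 1 = 8
dist(I5) = dist(I3) + 5 = 11 + 5 = 16
Critical path = max dist = 16

16


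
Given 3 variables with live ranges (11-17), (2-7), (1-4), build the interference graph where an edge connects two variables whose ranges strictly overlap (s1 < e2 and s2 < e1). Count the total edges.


Check all pairs for overlapping intervals.
Two intervals (s1,e1) and (s2,e2) overlap if s1 < e2 and s2 < e1.
v0 (11-17) vs v1..v2: overlaps none -> 0
v1 (2-7) vs v2: overlaps v2 -> 1
Total overlapping pairs = 0 + 1 = 1

1


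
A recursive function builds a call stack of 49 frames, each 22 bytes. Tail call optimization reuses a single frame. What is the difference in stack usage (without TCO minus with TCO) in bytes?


Without TCO: 49 * 22 = 1078 bytes
With TCO: reuse 1 frame = 22 bytes
Savings = 1078 - 22 = 1056

1056


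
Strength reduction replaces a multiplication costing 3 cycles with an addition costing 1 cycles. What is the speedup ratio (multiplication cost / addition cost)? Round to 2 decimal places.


Ratio = mult_cost / add_cost = 3 / 1 = 3.0

3.0


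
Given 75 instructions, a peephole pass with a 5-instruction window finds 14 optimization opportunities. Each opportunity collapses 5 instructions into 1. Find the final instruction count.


Each match removes 4 instructions.
Total removed = 14 * 4 = 56
Remaining = 75 - 56 = 19

19


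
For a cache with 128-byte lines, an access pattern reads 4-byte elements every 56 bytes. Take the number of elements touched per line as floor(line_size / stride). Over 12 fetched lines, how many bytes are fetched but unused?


Elements per line = floor(128 / 56) = 2
Bytes used per line = 2 * 4 = 8
Wasted per line = 128 - 8 = 120
Total wasted = 120 * 12 = 1440

1440


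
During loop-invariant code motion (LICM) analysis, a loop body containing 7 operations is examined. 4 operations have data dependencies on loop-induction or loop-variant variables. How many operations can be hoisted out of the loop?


Invariant candidates = total - loop-dependent
= 7 - 4 = 3

3


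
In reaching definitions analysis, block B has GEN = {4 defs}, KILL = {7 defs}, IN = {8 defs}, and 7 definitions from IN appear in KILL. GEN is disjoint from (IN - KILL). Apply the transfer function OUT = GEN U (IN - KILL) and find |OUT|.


IN - KILL: 8 - 7 = 1 surviving definitions
OUT = GEN + surviving = 4 + 1 = 5

5


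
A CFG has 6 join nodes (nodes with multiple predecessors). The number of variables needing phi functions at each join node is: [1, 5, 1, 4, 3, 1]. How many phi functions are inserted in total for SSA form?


Total phi functions = sum of phi functions at each join node
= 1 + 5 + 1 + 4 + 3 + 1 = 15

15


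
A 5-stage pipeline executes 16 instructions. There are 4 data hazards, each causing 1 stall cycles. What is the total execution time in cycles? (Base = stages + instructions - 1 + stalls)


Base cycles = 5 + 16 - 1 = 20
Total stalls = 4 * 1 = 4
Total = 20 + 4 = 24

24


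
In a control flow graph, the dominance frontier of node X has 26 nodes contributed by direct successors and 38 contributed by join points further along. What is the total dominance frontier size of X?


DF(X) = direct successor contributions + join point contributions
= 26 + 38 = 64

64


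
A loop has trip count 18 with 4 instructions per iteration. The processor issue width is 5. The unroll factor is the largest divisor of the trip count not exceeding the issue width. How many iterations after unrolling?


Largest divisor of 18 <= 5 is 3
New iterations = 18 / 3 = 6

6


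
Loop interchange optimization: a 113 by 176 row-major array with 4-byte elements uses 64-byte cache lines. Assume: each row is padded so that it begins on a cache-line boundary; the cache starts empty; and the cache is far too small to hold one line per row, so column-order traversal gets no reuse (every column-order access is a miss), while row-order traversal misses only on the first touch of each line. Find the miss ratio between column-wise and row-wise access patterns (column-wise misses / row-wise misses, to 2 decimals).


Each row occupies 176 * 4 = 704 bytes and starts on a line boundary, so it spans ceil(704 / 64) = 11 cache lines.
Row-major traversal misses (one per line touched): 113 * ceil(176 * 4 / 64) = 1243
Column-major traversal misses (no reuse, every access misses): 113 * 176 = 19888
Ratio = 19888 / 1243 = 16.0

16.0


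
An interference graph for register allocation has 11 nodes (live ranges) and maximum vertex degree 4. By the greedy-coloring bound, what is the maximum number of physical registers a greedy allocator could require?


Greedy coloring never needs more than (max_degree + 1) colors: when coloring a vertex, at most max_degree neighbors are already colored.
Upper bound = 4 + 1 = 5

5


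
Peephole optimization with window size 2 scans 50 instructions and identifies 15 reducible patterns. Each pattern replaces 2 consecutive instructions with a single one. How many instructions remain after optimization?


Each match removes 1 instructions.
Total removed = 15 * 1 = 15
Remaining = 50 - 15 = 35

35


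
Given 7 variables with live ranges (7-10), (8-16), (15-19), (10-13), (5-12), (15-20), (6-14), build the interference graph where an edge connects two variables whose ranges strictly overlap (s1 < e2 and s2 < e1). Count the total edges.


Check all pairs for overlapping intervals.
Two intervals (s1,e1) and (s2,e2) overlap if s1 < e2 and s2 < e1.
v0 (7-10) vs v1..v6: overlaps v1, v4, v6 -> 3
v1 (8-16) vs v2..v6: overlaps v2, v3, v4, v5, v6 -> 5
v2 (15-19) vs v3..v6: overlaps v5 -> 1
v3 (10-13) vs v4..v6: overlaps v4, v6 -> 2
v4 (5-12) vs v5..v6: overlaps v6 -> 1
v5 (15-20) vs v6: overlaps none -> 0
Total overlapping pairs = 3 + 5 + 1 + 2 + 1 + 0 = 12

12


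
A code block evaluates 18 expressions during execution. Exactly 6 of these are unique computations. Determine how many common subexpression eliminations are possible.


CSE count = total expressions - unique expressions
= 18 - 6 = 12

12


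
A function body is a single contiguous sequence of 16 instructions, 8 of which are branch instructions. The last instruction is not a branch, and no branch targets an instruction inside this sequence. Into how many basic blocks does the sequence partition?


With no in-sequence branch targets, the leaders are the first instruction plus the instruction after each branch.
Number of basic blocks = branches + 1
= 8 + 1 = 9

9


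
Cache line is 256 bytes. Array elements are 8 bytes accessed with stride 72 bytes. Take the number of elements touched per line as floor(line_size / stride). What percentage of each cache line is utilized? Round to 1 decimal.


Elements per cache line = floor(256 / 72) = 3
Bytes used = 3 * 8 = 24
Utilization = 24 / 256 * 100 = 9.4%

9.4


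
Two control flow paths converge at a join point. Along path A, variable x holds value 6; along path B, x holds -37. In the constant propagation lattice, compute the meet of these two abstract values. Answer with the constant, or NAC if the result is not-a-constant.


Meet operation: if both paths give the same constant, result is that constant; if they differ, result is NAC (not-a-constant).
Path A: 6, Path B: -37 -> differ
Result: not-a-constant -> NAC

NAC


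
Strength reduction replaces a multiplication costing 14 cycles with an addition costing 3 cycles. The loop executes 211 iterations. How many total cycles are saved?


Per-iteration saving = 14 - 3 = 11
Total saved = 211 * 11 = 2321

2321


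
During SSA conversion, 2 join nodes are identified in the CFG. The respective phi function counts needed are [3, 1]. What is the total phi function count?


Total phi functions = sum of phi functions at each join node
= 3 + 1 = 4

4


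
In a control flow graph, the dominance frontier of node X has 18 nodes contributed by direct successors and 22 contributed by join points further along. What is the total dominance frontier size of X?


DF(X) = direct successor contributions + join point contributions
= 18 + 22 = 40

40


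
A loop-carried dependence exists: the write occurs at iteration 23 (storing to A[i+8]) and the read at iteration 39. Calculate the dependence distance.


Distance = read iteration - write iteration
= 39 - 23 = 16

16


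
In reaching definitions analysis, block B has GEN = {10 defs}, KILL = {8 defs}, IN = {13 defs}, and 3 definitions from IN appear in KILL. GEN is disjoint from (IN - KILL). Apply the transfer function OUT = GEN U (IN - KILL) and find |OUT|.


IN - KILL: 13 - 3 = 10 surviving definitions
OUT = GEN + surviving = 10 + 10 = 20

20


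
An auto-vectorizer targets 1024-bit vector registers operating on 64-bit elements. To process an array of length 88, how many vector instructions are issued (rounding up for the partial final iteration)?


Width = 1024 / 64 = 16 elements per vector op
Iterations = ceil(88 / 16) = 6

6


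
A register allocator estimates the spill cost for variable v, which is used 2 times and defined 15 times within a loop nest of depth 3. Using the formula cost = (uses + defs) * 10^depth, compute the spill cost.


uses + defs = 2 + 15 = 17
10^3 = 1000
Spill cost = 17 * 1000 = 17000

17000


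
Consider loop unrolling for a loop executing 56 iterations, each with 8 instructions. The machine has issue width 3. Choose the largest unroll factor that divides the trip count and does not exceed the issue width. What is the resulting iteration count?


Largest divisor of 56 <= 3 is 2
New iterations = 56 / 2 = 28

28


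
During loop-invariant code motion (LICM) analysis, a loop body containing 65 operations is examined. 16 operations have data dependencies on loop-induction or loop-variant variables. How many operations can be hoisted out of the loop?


Invariant candidates = total - loop-dependent
= 65 - 16 = 49

49


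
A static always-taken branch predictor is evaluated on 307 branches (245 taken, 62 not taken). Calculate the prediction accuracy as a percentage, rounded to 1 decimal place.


Predictor: always-taken
Correct predictions = 245
Accuracy = 245 / 307 * 100 = 79.8%

79.8


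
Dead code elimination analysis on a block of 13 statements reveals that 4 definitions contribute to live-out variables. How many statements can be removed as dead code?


Dead code = total statements - live definitions
= 13 - 4 = 9

9


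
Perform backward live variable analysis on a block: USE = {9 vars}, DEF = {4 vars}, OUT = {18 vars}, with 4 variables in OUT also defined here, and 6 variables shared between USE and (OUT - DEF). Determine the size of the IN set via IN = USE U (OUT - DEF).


OUT - DEF: 18 - 4 = 14
|IN| = |USE| + |OUT - DEF| - |USE ∩ (OUT - DEF)| = 9 + 14 - 6 = 17

17


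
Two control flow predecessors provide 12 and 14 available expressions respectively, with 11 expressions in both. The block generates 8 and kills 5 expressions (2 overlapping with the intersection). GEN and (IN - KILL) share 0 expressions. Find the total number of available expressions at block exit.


IN = intersection of predecessors = 11
IN - KILL = 11 - 2 = 9
|OUT| = |GEN| + |IN - KILL| - |GEN ∩ (IN - KILL)| = 8 + 9 - 0 = 17

17


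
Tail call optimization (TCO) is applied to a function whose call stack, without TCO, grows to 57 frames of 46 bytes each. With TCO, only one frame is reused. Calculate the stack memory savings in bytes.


Without TCO: 57 * 46 = 2622 bytes
With TCO: reuse 1 frame = 46 bytes
Savings = 2622 - 46 = 2576

2576


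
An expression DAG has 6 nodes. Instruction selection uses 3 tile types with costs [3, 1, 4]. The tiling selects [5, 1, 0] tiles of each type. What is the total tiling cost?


Total cost = sum(count_i * cost_i)
= 5*3 + 1*1 + 0*4
= 16

16
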